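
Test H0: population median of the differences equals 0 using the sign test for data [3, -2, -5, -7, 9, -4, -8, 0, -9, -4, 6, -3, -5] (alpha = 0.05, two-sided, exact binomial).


Step 1: Discard zero differences. Original n = 13; n_eff = number of nonzero differences = 12.
Nonzero differences (with sign): +3, -2, -5, -7, +9, -4, -8, -9, -4, +6, -3, -5
Step 2: Count signs: positive = 3, negative = 9.
Step 3: Under H0: P(positive) = 0.5, so the number of positives S ~ Bin(12, 0.5).
Step 4: Two-sided exact p-value = sum of Bin(12,0.5) probabilities at or below the observed probability = 0.145996.
Step 5: alpha = 0.05. fail to reject H0.

n_eff = 12, pos = 3, neg = 9, p = 0.145996, fail to reject H0.


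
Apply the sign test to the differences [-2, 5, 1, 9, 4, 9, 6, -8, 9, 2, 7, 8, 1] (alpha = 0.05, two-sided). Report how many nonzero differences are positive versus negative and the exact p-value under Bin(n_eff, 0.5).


Step 1: Discard zero differences. Original n = 13; n_eff = number of nonzero differences = 13.
Nonzero differences (with sign): -2, +5, +1, +9, +4, +9, +6, -8, +9, +2, +7, +8, +1
Step 2: Count signs: positive = 11, negative = 2.
Step 3: Under H0: P(positive) = 0.5, so the number of positives S ~ Bin(13, 0.5).
Step 4: Two-sided exact p-value = sum of Bin(13,0.5) probabilities at or below the observed probability = 0.022461.
Step 5: alpha = 0.05. reject H0.

n_eff = 13, pos = 11, neg = 2, p = 0.022461, reject H0.


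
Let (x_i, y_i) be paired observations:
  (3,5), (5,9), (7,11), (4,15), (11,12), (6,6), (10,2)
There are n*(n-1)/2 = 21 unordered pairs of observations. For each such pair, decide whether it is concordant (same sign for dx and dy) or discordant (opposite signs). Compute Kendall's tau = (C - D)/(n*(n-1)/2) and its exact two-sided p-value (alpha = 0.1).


Step 1: Enumerate the 21 unordered pairs (i,j) with i<j and classify each by sign(x_j-x_i) * sign(y_j-y_i).
  (1,2):dx=+2,dy=+4->C; (1,3):dx=+4,dy=+6->C; (1,4):dx=+1,dy=+10->C; (1,5):dx=+8,dy=+7->C
  (1,6):dx=+3,dy=+1->C; (1,7):dx=+7,dy=-3->D; (2,3):dx=+2,dy=+2->C; (2,4):dx=-1,dy=+6->D
  (2,5):dx=+6,dy=+3->C; (2,6):dx=+1,dy=-3->D; (2,7):dx=+5,dy=-7->D; (3,4):dx=-3,dy=+4->D
  (3,5):dx=+4,dy=+1->C; (3,6):dx=-1,dy=-5->C; (3,7):dx=+3,dy=-9->D; (4,5):dx=+7,dy=-3->D
  (4,6):dx=+2,dy=-9->D; (4,7):dx=+6,dy=-13->D; (5,6):dx=-5,dy=-6->C; (5,7):dx=-1,dy=-10->C
  (6,7):dx=+4,dy=-4->D
Step 2: C = 11, D = 10, total pairs = 21.
Step 3: tau = (C - D)/(n(n-1)/2) = (11 - 10)/21 = 0.047619.
Step 4: Exact two-sided p-value (enumerate n! = 5040 permutations of y under H0): p = 1.000000.
Step 5: alpha = 0.1. fail to reject H0.

tau_b = 0.0476 (C=11, D=10), p = 1.000000, fail to reject H0.


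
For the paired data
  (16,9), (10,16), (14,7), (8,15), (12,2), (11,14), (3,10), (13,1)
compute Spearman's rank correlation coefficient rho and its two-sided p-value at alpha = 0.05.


Step 1: Rank x and y separately (midranks; no ties here).
rank(x): 16->8, 10->3, 14->7, 8->2, 12->5, 11->4, 3->1, 13->6
rank(y): 9->4, 16->8, 7->3, 15->7, 2->2, 14->6, 10->5, 1->1
Step 2: d_i = R_x(i) - R_y(i); compute d_i^2.
  (8-4)^2=16, (3-8)^2=25, (7-3)^2=16, (2-7)^2=25, (5-2)^2=9, (4-6)^2=4, (1-5)^2=16, (6-1)^2=25
sum(d^2) = 136.
Step 3: rho = 1 - 6*136 / (8*(8^2 - 1)) = 1 - 816/504 = -0.619048.
Step 4: Under H0, t = rho * sqrt((n-2)/(1-rho^2)) = -1.9308 ~ t(6).
Step 5: Two-sided p-value from the t-distribution with 6 df = 0.101733.
Step 6: alpha = 0.05. fail to reject H0.

rho = -0.6190, p = 0.101733, fail to reject H0 at alpha = 0.05.


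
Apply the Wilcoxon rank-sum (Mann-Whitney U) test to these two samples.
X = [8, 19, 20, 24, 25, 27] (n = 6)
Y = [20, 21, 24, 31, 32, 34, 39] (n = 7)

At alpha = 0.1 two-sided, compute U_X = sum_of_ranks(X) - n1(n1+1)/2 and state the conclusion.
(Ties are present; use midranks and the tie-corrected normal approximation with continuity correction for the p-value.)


Step 1: Combine and sort all 13 observations; assign midranks.
sorted (value, group): (8,X), (19,X), (20,X), (20,Y), (21,Y), (24,X), (24,Y), (25,X), (27,X), (31,Y), (32,Y), (34,Y), (39,Y)
ranks: 8->1, 19->2, 20->3.5, 20->3.5, 21->5, 24->6.5, 24->6.5, 25->8, 27->9, 31->10, 32->11, 34->12, 39->13
Step 2: Rank sum for X: R1 = 1 + 2 + 3.5 + 6.5 + 8 + 9 = 30.
Step 3: U_X = R1 - n1(n1+1)/2 = 30 - 6*7/2 = 30 - 21 = 9.
       U_Y = n1*n2 - U_X = 42 - 9 = 33.
Step 4: Ties are present, so use the tie-corrected normal approximation (with continuity correction) for the p-value.
Step 5: p-value = 0.099478; compare to alpha = 0.1. reject H0.

U_X = 9, p = 0.099478, reject H0 at alpha = 0.1.


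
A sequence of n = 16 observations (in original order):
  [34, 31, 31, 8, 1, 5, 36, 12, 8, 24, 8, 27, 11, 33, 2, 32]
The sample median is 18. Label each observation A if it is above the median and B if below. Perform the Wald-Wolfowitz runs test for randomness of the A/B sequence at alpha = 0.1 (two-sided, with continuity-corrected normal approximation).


Step 1: Compute median = 18; label A = above, B = below.
Labels in order: AAABBBABBABABABA  (n_A = 8, n_B = 8)
Step 2: Count runs R = 11.
Step 3: Under H0 (random ordering), E[R] = 2*n_A*n_B/(n_A+n_B) + 1 = 2*8*8/16 + 1 = 9.0000.
        Var[R] = 2*n_A*n_B*(2*n_A*n_B - n_A - n_B) / ((n_A+n_B)^2 * (n_A+n_B-1)) = 14336/3840 = 3.7333.
        SD[R] = 1.9322.
Step 4: Continuity-corrected z = (R - 0.5 - E[R]) / SD[R] = (11 - 0.5 - 9.0000) / 1.9322 = 0.7763.
Step 5: Two-sided p-value via normal approximation = 2*(1 - Phi(|z|)) = 0.437558.
Step 6: alpha = 0.1. fail to reject H0.

R = 11, z = 0.7763, p = 0.437558, fail to reject H0.


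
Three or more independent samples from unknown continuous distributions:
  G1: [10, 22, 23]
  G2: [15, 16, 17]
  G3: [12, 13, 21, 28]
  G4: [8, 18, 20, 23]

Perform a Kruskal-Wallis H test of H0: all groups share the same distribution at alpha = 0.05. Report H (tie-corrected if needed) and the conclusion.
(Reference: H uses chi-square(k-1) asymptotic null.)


Step 1: Combine all N = 14 observations and assign midranks.
sorted (value, group, rank): (8,G4,1), (10,G1,2), (12,G3,3), (13,G3,4), (15,G2,5), (16,G2,6), (17,G2,7), (18,G4,8), (20,G4,9), (21,G3,10), (22,G1,11), (23,G1,12.5), (23,G4,12.5), (28,G3,14)
Step 2: Sum ranks within each group.
R_1 = 25.5 (n_1 = 3)
R_2 = 18 (n_2 = 3)
R_3 = 31 (n_3 = 4)
R_4 = 30.5 (n_4 = 4)
Step 3: H = 12/(N(N+1)) * sum(R_i^2/n_i) - 3(N+1)
     = 12/(14*15) * (25.5^2/3 + 18^2/3 + 31^2/4 + 30.5^2/4) - 3*15
     = 0.057143 * 797.562 - 45
     = 0.575000.
Step 4: Ties present; correction factor C = 1 - 6/(14^3 - 14) = 0.997802. Corrected H = 0.575000 / 0.997802 = 0.576267.
Step 5: Under H0, H ~ chi^2(3); p-value = 0.901843.
Step 6: alpha = 0.05. fail to reject H0.

H = 0.5763, df = 3, p = 0.901843, fail to reject H0.


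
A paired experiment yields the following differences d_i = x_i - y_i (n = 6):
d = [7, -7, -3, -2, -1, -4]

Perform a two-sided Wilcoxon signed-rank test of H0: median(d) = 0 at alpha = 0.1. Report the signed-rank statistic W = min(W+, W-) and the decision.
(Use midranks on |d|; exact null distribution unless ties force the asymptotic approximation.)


Step 1: Drop any zero differences (none here) and take |d_i|.
|d| = [7, 7, 3, 2, 1, 4]
Step 2: Midrank |d_i| (ties get averaged ranks).
ranks: |7|->5.5, |7|->5.5, |3|->3, |2|->2, |1|->1, |4|->4
Step 3: Attach original signs; sum ranks with positive sign and with negative sign.
W+ = 5.5 = 5.5
W- = 5.5 + 3 + 2 + 1 + 4 = 15.5
(Check: W+ + W- = 21 should equal n(n+1)/2 = 21.)
Step 4: Test statistic W = min(W+, W-) = 5.5.
Step 5: Ties in |d|, so use the tie-corrected normal approximation.
        E[W] = n(n+1)/4 = 6*7/4 = 10.5.
        Tie groups: |d|=7 (t=2); sum(t^3 - t) = 6.
        Var[W] = n(n+1)(2n+1)/24 - sum(t^3-t)/48 = 546/24 - 6/48 = 22.625.
        z = (W - E[W]) / sqrt(Var[W]) = (5.5 - 10.5) / 4.7566 = -1.0512.
        Two-sided p = 2*Phi(z) = 0.293177.
Step 6: alpha = 0.1. fail to reject H0.

W+ = 5.5, W- = 15.5, W = min = 5.5, p = 0.293177, fail to reject H0.


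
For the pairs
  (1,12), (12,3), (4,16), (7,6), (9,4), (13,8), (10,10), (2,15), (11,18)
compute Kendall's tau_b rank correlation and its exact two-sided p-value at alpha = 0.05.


Step 1: Enumerate the 36 unordered pairs (i,j) with i<j and classify each by sign(x_j-x_i) * sign(y_j-y_i).
  (1,2):dx=+11,dy=-9->D; (1,3):dx=+3,dy=+4->C; (1,4):dx=+6,dy=-6->D; (1,5):dx=+8,dy=-8->D
  (1,6):dx=+12,dy=-4->D; (1,7):dx=+9,dy=-2->D; (1,8):dx=+1,dy=+3->C; (1,9):dx=+10,dy=+6->C
  (2,3):dx=-8,dy=+13->D; (2,4):dx=-5,dy=+3->D; (2,5):dx=-3,dy=+1->D; (2,6):dx=+1,dy=+5->C
  (2,7):dx=-2,dy=+7->D; (2,8):dx=-10,dy=+12->D; (2,9):dx=-1,dy=+15->D; (3,4):dx=+3,dy=-10->D
  (3,5):dx=+5,dy=-12->D; (3,6):dx=+9,dy=-8->D; (3,7):dx=+6,dy=-6->D; (3,8):dx=-2,dy=-1->C
  (3,9):dx=+7,dy=+2->C; (4,5):dx=+2,dy=-2->D; (4,6):dx=+6,dy=+2->C; (4,7):dx=+3,dy=+4->C
  (4,8):dx=-5,dy=+9->D; (4,9):dx=+4,dy=+12->C; (5,6):dx=+4,dy=+4->C; (5,7):dx=+1,dy=+6->C
  (5,8):dx=-7,dy=+11->D; (5,9):dx=+2,dy=+14->C; (6,7):dx=-3,dy=+2->D; (6,8):dx=-11,dy=+7->D
  (6,9):dx=-2,dy=+10->D; (7,8):dx=-8,dy=+5->D; (7,9):dx=+1,dy=+8->C; (8,9):dx=+9,dy=+3->C
Step 2: C = 14, D = 22, total pairs = 36.
Step 3: tau = (C - D)/(n(n-1)/2) = (14 - 22)/36 = -0.222222.
Step 4: Exact two-sided p-value (enumerate n! = 362880 permutations of y under H0): p = 0.476709.
Step 5: alpha = 0.05. fail to reject H0.

tau_b = -0.2222 (C=14, D=22), p = 0.476709, fail to reject H0.


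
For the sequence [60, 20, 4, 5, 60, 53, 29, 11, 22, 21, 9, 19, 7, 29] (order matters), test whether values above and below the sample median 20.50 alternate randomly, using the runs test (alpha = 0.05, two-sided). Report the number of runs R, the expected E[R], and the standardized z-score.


Step 1: Compute median = 20.50; label A = above, B = below.
Labels in order: ABBBAAABAABBBA  (n_A = 7, n_B = 7)
Step 2: Count runs R = 7.
Step 3: Under H0 (random ordering), E[R] = 2*n_A*n_B/(n_A+n_B) + 1 = 2*7*7/14 + 1 = 8.0000.
        Var[R] = 2*n_A*n_B*(2*n_A*n_B - n_A - n_B) / ((n_A+n_B)^2 * (n_A+n_B-1)) = 8232/2548 = 3.2308.
        SD[R] = 1.7974.
Step 4: Continuity-corrected z = (R + 0.5 - E[R]) / SD[R] = (7 + 0.5 - 8.0000) / 1.7974 = -0.2782.
Step 5: Two-sided p-value via normal approximation = 2*(1 - Phi(|z|)) = 0.780879.
Step 6: alpha = 0.05. fail to reject H0.

R = 7, z = -0.2782, p = 0.780879, fail to reject H0.


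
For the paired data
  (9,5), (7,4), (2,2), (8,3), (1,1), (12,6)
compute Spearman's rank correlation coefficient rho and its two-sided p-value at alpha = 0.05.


Step 1: Rank x and y separately (midranks; no ties here).
rank(x): 9->5, 7->3, 2->2, 8->4, 1->1, 12->6
rank(y): 5->5, 4->4, 2->2, 3->3, 1->1, 6->6
Step 2: d_i = R_x(i) - R_y(i); compute d_i^2.
  (5-5)^2=0, (3-4)^2=1, (2-2)^2=0, (4-3)^2=1, (1-1)^2=0, (6-6)^2=0
sum(d^2) = 2.
Step 3: rho = 1 - 6*2 / (6*(6^2 - 1)) = 1 - 12/210 = 0.942857.
Step 4: Under H0, t = rho * sqrt((n-2)/(1-rho^2)) = 5.6595 ~ t(4).
Step 5: Two-sided p-value from the t-distribution with 4 df = 0.004805.
Step 6: alpha = 0.05. reject H0.

rho = 0.9429, p = 0.004805, reject H0 at alpha = 0.05.


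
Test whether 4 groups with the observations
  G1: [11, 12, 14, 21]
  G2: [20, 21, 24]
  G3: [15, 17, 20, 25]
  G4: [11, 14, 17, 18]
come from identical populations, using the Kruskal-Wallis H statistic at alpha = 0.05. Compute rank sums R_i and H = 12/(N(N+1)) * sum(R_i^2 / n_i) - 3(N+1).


Step 1: Combine all N = 15 observations and assign midranks.
sorted (value, group, rank): (11,G1,1.5), (11,G4,1.5), (12,G1,3), (14,G1,4.5), (14,G4,4.5), (15,G3,6), (17,G3,7.5), (17,G4,7.5), (18,G4,9), (20,G2,10.5), (20,G3,10.5), (21,G1,12.5), (21,G2,12.5), (24,G2,14), (25,G3,15)
Step 2: Sum ranks within each group.
R_1 = 21.5 (n_1 = 4)
R_2 = 37 (n_2 = 3)
R_3 = 39 (n_3 = 4)
R_4 = 22.5 (n_4 = 4)
Step 3: H = 12/(N(N+1)) * sum(R_i^2/n_i) - 3(N+1)
     = 12/(15*16) * (21.5^2/4 + 37^2/3 + 39^2/4 + 22.5^2/4) - 3*16
     = 0.050000 * 1078.71 - 48
     = 5.935417.
Step 4: Ties present; correction factor C = 1 - 30/(15^3 - 15) = 0.991071. Corrected H = 5.935417 / 0.991071 = 5.988889.
Step 5: Under H0, H ~ chi^2(3); p-value = 0.112152.
Step 6: alpha = 0.05. fail to reject H0.

H = 5.9889, df = 3, p = 0.112152, fail to reject H0.


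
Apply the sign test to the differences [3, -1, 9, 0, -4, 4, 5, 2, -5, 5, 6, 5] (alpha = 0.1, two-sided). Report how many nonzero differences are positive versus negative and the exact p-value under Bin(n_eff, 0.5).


Step 1: Discard zero differences. Original n = 12; n_eff = number of nonzero differences = 11.
Nonzero differences (with sign): +3, -1, +9, -4, +4, +5, +2, -5, +5, +6, +5
Step 2: Count signs: positive = 8, negative = 3.
Step 3: Under H0: P(positive) = 0.5, so the number of positives S ~ Bin(11, 0.5).
Step 4: Two-sided exact p-value = sum of Bin(11,0.5) probabilities at or below the observed probability = 0.226562.
Step 5: alpha = 0.1. fail to reject H0.

n_eff = 11, pos = 8, neg = 3, p = 0.226562, fail to reject H0.


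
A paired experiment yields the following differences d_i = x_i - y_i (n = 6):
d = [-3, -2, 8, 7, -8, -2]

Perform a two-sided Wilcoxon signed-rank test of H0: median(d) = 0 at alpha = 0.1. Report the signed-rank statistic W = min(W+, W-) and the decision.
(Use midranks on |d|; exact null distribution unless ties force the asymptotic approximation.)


Step 1: Drop any zero differences (none here) and take |d_i|.
|d| = [3, 2, 8, 7, 8, 2]
Step 2: Midrank |d_i| (ties get averaged ranks).
ranks: |3|->3, |2|->1.5, |8|->5.5, |7|->4, |8|->5.5, |2|->1.5
Step 3: Attach original signs; sum ranks with positive sign and with negative sign.
W+ = 5.5 + 4 = 9.5
W- = 3 + 1.5 + 5.5 + 1.5 = 11.5
(Check: W+ + W- = 21 should equal n(n+1)/2 = 21.)
Step 4: Test statistic W = min(W+, W-) = 9.5.
Step 5: Ties in |d|, so use the tie-corrected normal approximation.
        E[W] = n(n+1)/4 = 6*7/4 = 10.5.
        Tie groups: |d|=2 (t=2), |d|=8 (t=2); sum(t^3 - t) = 12.
        Var[W] = n(n+1)(2n+1)/24 - sum(t^3-t)/48 = 546/24 - 12/48 = 22.5.
        z = (W - E[W]) / sqrt(Var[W]) = (9.5 - 10.5) / 4.7434 = -0.2108.
        Two-sided p = 2*Phi(z) = 0.833029.
Step 6: alpha = 0.1. fail to reject H0.

W+ = 9.5, W- = 11.5, W = min = 9.5, p = 0.833029, fail to reject H0.


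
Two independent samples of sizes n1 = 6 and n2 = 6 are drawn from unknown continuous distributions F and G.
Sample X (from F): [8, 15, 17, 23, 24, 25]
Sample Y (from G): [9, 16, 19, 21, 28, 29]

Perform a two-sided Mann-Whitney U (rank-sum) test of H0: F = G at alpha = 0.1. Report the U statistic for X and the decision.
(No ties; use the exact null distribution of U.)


Step 1: Combine and sort all 12 observations; assign midranks.
sorted (value, group): (8,X), (9,Y), (15,X), (16,Y), (17,X), (19,Y), (21,Y), (23,X), (24,X), (25,X), (28,Y), (29,Y)
ranks: 8->1, 9->2, 15->3, 16->4, 17->5, 19->6, 21->7, 23->8, 24->9, 25->10, 28->11, 29->12
Step 2: Rank sum for X: R1 = 1 + 3 + 5 + 8 + 9 + 10 = 36.
Step 3: U_X = R1 - n1(n1+1)/2 = 36 - 6*7/2 = 36 - 21 = 15.
       U_Y = n1*n2 - U_X = 36 - 15 = 21.
Step 4: No ties, so the exact null distribution of U (based on enumerating the C(12,6) = 924 equally likely rank assignments) gives the two-sided p-value.
Step 5: p-value = 0.699134; compare to alpha = 0.1. fail to reject H0.

U_X = 15, p = 0.699134, fail to reject H0 at alpha = 0.1.


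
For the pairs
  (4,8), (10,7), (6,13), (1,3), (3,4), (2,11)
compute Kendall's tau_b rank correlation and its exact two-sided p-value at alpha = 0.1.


Step 1: Enumerate the 15 unordered pairs (i,j) with i<j and classify each by sign(x_j-x_i) * sign(y_j-y_i).
  (1,2):dx=+6,dy=-1->D; (1,3):dx=+2,dy=+5->C; (1,4):dx=-3,dy=-5->C; (1,5):dx=-1,dy=-4->C
  (1,6):dx=-2,dy=+3->D; (2,3):dx=-4,dy=+6->D; (2,4):dx=-9,dy=-4->C; (2,5):dx=-7,dy=-3->C
  (2,6):dx=-8,dy=+4->D; (3,4):dx=-5,dy=-10->C; (3,5):dx=-3,dy=-9->C; (3,6):dx=-4,dy=-2->C
  (4,5):dx=+2,dy=+1->C; (4,6):dx=+1,dy=+8->C; (5,6):dx=-1,dy=+7->D
Step 2: C = 10, D = 5, total pairs = 15.
Step 3: tau = (C - D)/(n(n-1)/2) = (10 - 5)/15 = 0.333333.
Step 4: Exact two-sided p-value (enumerate n! = 720 permutations of y under H0): p = 0.469444.
Step 5: alpha = 0.1. fail to reject H0.

tau_b = 0.3333 (C=10, D=5), p = 0.469444, fail to reject H0.


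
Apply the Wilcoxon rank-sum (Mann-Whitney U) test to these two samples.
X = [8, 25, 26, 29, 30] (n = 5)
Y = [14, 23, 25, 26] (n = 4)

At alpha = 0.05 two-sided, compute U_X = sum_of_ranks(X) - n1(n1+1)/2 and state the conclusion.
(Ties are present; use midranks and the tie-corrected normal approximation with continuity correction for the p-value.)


Step 1: Combine and sort all 9 observations; assign midranks.
sorted (value, group): (8,X), (14,Y), (23,Y), (25,X), (25,Y), (26,X), (26,Y), (29,X), (30,X)
ranks: 8->1, 14->2, 23->3, 25->4.5, 25->4.5, 26->6.5, 26->6.5, 29->8, 30->9
Step 2: Rank sum for X: R1 = 1 + 4.5 + 6.5 + 8 + 9 = 29.
Step 3: U_X = R1 - n1(n1+1)/2 = 29 - 5*6/2 = 29 - 15 = 14.
       U_Y = n1*n2 - U_X = 20 - 14 = 6.
Step 4: Ties are present, so use the tie-corrected normal approximation (with continuity correction) for the p-value.
Step 5: p-value = 0.387282; compare to alpha = 0.05. fail to reject H0.

U_X = 14, p = 0.387282, fail to reject H0 at alpha = 0.05.


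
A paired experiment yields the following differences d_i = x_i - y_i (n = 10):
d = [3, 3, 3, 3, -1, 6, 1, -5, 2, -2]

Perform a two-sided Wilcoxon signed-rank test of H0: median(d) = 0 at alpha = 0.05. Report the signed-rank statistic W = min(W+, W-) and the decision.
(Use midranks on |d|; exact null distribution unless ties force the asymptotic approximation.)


Step 1: Drop any zero differences (none here) and take |d_i|.
|d| = [3, 3, 3, 3, 1, 6, 1, 5, 2, 2]
Step 2: Midrank |d_i| (ties get averaged ranks).
ranks: |3|->6.5, |3|->6.5, |3|->6.5, |3|->6.5, |1|->1.5, |6|->10, |1|->1.5, |5|->9, |2|->3.5, |2|->3.5
Step 3: Attach original signs; sum ranks with positive sign and with negative sign.
W+ = 6.5 + 6.5 + 6.5 + 6.5 + 10 + 1.5 + 3.5 = 41
W- = 1.5 + 9 + 3.5 = 14
(Check: W+ + W- = 55 should equal n(n+1)/2 = 55.)
Step 4: Test statistic W = min(W+, W-) = 14.
Step 5: Ties in |d|, so use the tie-corrected normal approximation.
        E[W] = n(n+1)/4 = 10*11/4 = 27.5.
        Tie groups: |d|=1 (t=2), |d|=2 (t=2), |d|=3 (t=4); sum(t^3 - t) = 72.
        Var[W] = n(n+1)(2n+1)/24 - sum(t^3-t)/48 = 2310/24 - 72/48 = 94.75.
        z = (W - E[W]) / sqrt(Var[W]) = (14 - 27.5) / 9.7340 = -1.3869.
        Two-sided p = 2*Phi(z) = 0.165473.
Step 6: alpha = 0.05. fail to reject H0.

W+ = 41, W- = 14, W = min = 14, p = 0.165473, fail to reject H0.


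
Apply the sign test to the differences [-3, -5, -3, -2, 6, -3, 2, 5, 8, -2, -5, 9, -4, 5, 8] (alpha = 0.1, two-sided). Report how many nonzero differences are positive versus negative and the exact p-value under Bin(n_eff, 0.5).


Step 1: Discard zero differences. Original n = 15; n_eff = number of nonzero differences = 15.
Nonzero differences (with sign): -3, -5, -3, -2, +6, -3, +2, +5, +8, -2, -5, +9, -4, +5, +8
Step 2: Count signs: positive = 7, negative = 8.
Step 3: Under H0: P(positive) = 0.5, so the number of positives S ~ Bin(15, 0.5).
Step 4: Two-sided exact p-value = sum of Bin(15,0.5) probabilities at or below the observed probability = 1.000000.
Step 5: alpha = 0.1. fail to reject H0.

n_eff = 15, pos = 7, neg = 8, p = 1.000000, fail to reject H0.


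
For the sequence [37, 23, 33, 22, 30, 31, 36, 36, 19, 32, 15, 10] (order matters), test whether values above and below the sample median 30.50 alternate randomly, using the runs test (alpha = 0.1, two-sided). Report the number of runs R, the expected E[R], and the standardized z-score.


Step 1: Compute median = 30.50; label A = above, B = below.
Labels in order: ABABBAAABABB  (n_A = 6, n_B = 6)
Step 2: Count runs R = 8.
Step 3: Under H0 (random ordering), E[R] = 2*n_A*n_B/(n_A+n_B) + 1 = 2*6*6/12 + 1 = 7.0000.
        Var[R] = 2*n_A*n_B*(2*n_A*n_B - n_A - n_B) / ((n_A+n_B)^2 * (n_A+n_B-1)) = 4320/1584 = 2.7273.
        SD[R] = 1.6514.
Step 4: Continuity-corrected z = (R - 0.5 - E[R]) / SD[R] = (8 - 0.5 - 7.0000) / 1.6514 = 0.3028.
Step 5: Two-sided p-value via normal approximation = 2*(1 - Phi(|z|)) = 0.762069.
Step 6: alpha = 0.1. fail to reject H0.

R = 8, z = 0.3028, p = 0.762069, fail to reject H0.


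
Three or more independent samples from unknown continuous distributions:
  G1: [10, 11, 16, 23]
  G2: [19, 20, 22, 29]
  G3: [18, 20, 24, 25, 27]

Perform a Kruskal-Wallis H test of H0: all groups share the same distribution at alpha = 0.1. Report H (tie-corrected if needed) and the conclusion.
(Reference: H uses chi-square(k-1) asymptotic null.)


Step 1: Combine all N = 13 observations and assign midranks.
sorted (value, group, rank): (10,G1,1), (11,G1,2), (16,G1,3), (18,G3,4), (19,G2,5), (20,G2,6.5), (20,G3,6.5), (22,G2,8), (23,G1,9), (24,G3,10), (25,G3,11), (27,G3,12), (29,G2,13)
Step 2: Sum ranks within each group.
R_1 = 15 (n_1 = 4)
R_2 = 32.5 (n_2 = 4)
R_3 = 43.5 (n_3 = 5)
Step 3: H = 12/(N(N+1)) * sum(R_i^2/n_i) - 3(N+1)
     = 12/(13*14) * (15^2/4 + 32.5^2/4 + 43.5^2/5) - 3*14
     = 0.065934 * 698.763 - 42
     = 4.072253.
Step 4: Ties present; correction factor C = 1 - 6/(13^3 - 13) = 0.997253. Corrected H = 4.072253 / 0.997253 = 4.083471.
Step 5: Under H0, H ~ chi^2(2); p-value = 0.129803.
Step 6: alpha = 0.1. fail to reject H0.

H = 4.0835, df = 2, p = 0.129803, fail to reject H0.


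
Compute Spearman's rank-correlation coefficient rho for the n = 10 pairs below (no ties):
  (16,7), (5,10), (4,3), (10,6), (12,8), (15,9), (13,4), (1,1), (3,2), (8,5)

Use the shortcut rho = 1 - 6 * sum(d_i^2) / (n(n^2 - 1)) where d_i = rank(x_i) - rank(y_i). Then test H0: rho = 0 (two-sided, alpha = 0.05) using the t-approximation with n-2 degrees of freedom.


Step 1: Rank x and y separately (midranks; no ties here).
rank(x): 16->10, 5->4, 4->3, 10->6, 12->7, 15->9, 13->8, 1->1, 3->2, 8->5
rank(y): 7->7, 10->10, 3->3, 6->6, 8->8, 9->9, 4->4, 1->1, 2->2, 5->5
Step 2: d_i = R_x(i) - R_y(i); compute d_i^2.
  (10-7)^2=9, (4-10)^2=36, (3-3)^2=0, (6-6)^2=0, (7-8)^2=1, (9-9)^2=0, (8-4)^2=16, (1-1)^2=0, (2-2)^2=0, (5-5)^2=0
sum(d^2) = 62.
Step 3: rho = 1 - 6*62 / (10*(10^2 - 1)) = 1 - 372/990 = 0.624242.
Step 4: Under H0, t = rho * sqrt((n-2)/(1-rho^2)) = 2.2601 ~ t(8).
Step 5: Two-sided p-value from the t-distribution with 8 df = 0.053718.
Step 6: alpha = 0.05. fail to reject H0.

rho = 0.6242, p = 0.053718, fail to reject H0 at alpha = 0.05.


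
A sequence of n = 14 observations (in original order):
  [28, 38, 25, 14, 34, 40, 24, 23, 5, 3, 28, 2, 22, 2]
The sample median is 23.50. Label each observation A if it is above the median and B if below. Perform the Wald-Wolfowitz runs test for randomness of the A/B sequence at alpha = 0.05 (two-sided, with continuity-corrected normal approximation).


Step 1: Compute median = 23.50; label A = above, B = below.
Labels in order: AAABAAABBBABBB  (n_A = 7, n_B = 7)
Step 2: Count runs R = 6.
Step 3: Under H0 (random ordering), E[R] = 2*n_A*n_B/(n_A+n_B) + 1 = 2*7*7/14 + 1 = 8.0000.
        Var[R] = 2*n_A*n_B*(2*n_A*n_B - n_A - n_B) / ((n_A+n_B)^2 * (n_A+n_B-1)) = 8232/2548 = 3.2308.
        SD[R] = 1.7974.
Step 4: Continuity-corrected z = (R + 0.5 - E[R]) / SD[R] = (6 + 0.5 - 8.0000) / 1.7974 = -0.8345.
Step 5: Two-sided p-value via normal approximation = 2*(1 - Phi(|z|)) = 0.403986.
Step 6: alpha = 0.05. fail to reject H0.

R = 6, z = -0.8345, p = 0.403986, fail to reject H0.


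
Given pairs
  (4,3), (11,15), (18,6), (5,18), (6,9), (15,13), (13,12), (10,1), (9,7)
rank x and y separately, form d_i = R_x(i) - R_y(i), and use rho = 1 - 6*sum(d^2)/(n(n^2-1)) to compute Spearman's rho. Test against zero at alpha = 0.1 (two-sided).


Step 1: Rank x and y separately (midranks; no ties here).
rank(x): 4->1, 11->6, 18->9, 5->2, 6->3, 15->8, 13->7, 10->5, 9->4
rank(y): 3->2, 15->8, 6->3, 18->9, 9->5, 13->7, 12->6, 1->1, 7->4
Step 2: d_i = R_x(i) - R_y(i); compute d_i^2.
  (1-2)^2=1, (6-8)^2=4, (9-3)^2=36, (2-9)^2=49, (3-5)^2=4, (8-7)^2=1, (7-6)^2=1, (5-1)^2=16, (4-4)^2=0
sum(d^2) = 112.
Step 3: rho = 1 - 6*112 / (9*(9^2 - 1)) = 1 - 672/720 = 0.066667.
Step 4: Under H0, t = rho * sqrt((n-2)/(1-rho^2)) = 0.1768 ~ t(7).
Step 5: Two-sided p-value from the t-distribution with 7 df = 0.864690.
Step 6: alpha = 0.1. fail to reject H0.

rho = 0.0667, p = 0.864690, fail to reject H0 at alpha = 0.1.


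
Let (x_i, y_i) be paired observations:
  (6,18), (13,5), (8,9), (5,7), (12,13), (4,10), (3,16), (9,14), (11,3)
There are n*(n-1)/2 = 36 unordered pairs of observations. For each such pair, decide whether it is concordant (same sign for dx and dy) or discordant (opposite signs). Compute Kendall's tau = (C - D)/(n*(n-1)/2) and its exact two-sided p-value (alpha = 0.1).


Step 1: Enumerate the 36 unordered pairs (i,j) with i<j and classify each by sign(x_j-x_i) * sign(y_j-y_i).
  (1,2):dx=+7,dy=-13->D; (1,3):dx=+2,dy=-9->D; (1,4):dx=-1,dy=-11->C; (1,5):dx=+6,dy=-5->D
  (1,6):dx=-2,dy=-8->C; (1,7):dx=-3,dy=-2->C; (1,8):dx=+3,dy=-4->D; (1,9):dx=+5,dy=-15->D
  (2,3):dx=-5,dy=+4->D; (2,4):dx=-8,dy=+2->D; (2,5):dx=-1,dy=+8->D; (2,6):dx=-9,dy=+5->D
  (2,7):dx=-10,dy=+11->D; (2,8):dx=-4,dy=+9->D; (2,9):dx=-2,dy=-2->C; (3,4):dx=-3,dy=-2->C
  (3,5):dx=+4,dy=+4->C; (3,6):dx=-4,dy=+1->D; (3,7):dx=-5,dy=+7->D; (3,8):dx=+1,dy=+5->C
  (3,9):dx=+3,dy=-6->D; (4,5):dx=+7,dy=+6->C; (4,6):dx=-1,dy=+3->D; (4,7):dx=-2,dy=+9->D
  (4,8):dx=+4,dy=+7->C; (4,9):dx=+6,dy=-4->D; (5,6):dx=-8,dy=-3->C; (5,7):dx=-9,dy=+3->D
  (5,8):dx=-3,dy=+1->D; (5,9):dx=-1,dy=-10->C; (6,7):dx=-1,dy=+6->D; (6,8):dx=+5,dy=+4->C
  (6,9):dx=+7,dy=-7->D; (7,8):dx=+6,dy=-2->D; (7,9):dx=+8,dy=-13->D; (8,9):dx=+2,dy=-11->D
Step 2: C = 12, D = 24, total pairs = 36.
Step 3: tau = (C - D)/(n(n-1)/2) = (12 - 24)/36 = -0.333333.
Step 4: Exact two-sided p-value (enumerate n! = 362880 permutations of y under H0): p = 0.259518.
Step 5: alpha = 0.1. fail to reject H0.

tau_b = -0.3333 (C=12, D=24), p = 0.259518, fail to reject H0.


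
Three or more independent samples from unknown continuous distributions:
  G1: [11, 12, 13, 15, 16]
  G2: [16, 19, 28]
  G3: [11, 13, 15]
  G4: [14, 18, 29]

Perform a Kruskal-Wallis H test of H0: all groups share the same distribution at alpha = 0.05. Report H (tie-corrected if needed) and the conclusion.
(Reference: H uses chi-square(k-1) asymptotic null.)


Step 1: Combine all N = 14 observations and assign midranks.
sorted (value, group, rank): (11,G1,1.5), (11,G3,1.5), (12,G1,3), (13,G1,4.5), (13,G3,4.5), (14,G4,6), (15,G1,7.5), (15,G3,7.5), (16,G1,9.5), (16,G2,9.5), (18,G4,11), (19,G2,12), (28,G2,13), (29,G4,14)
Step 2: Sum ranks within each group.
R_1 = 26 (n_1 = 5)
R_2 = 34.5 (n_2 = 3)
R_3 = 13.5 (n_3 = 3)
R_4 = 31 (n_4 = 3)
Step 3: H = 12/(N(N+1)) * sum(R_i^2/n_i) - 3(N+1)
     = 12/(14*15) * (26^2/5 + 34.5^2/3 + 13.5^2/3 + 31^2/3) - 3*15
     = 0.057143 * 913.033 - 45
     = 7.173333.
Step 4: Ties present; correction factor C = 1 - 24/(14^3 - 14) = 0.991209. Corrected H = 7.173333 / 0.991209 = 7.236955.
Step 5: Under H0, H ~ chi^2(3); p-value = 0.064717.
Step 6: alpha = 0.05. fail to reject H0.

H = 7.2370, df = 3, p = 0.064717, fail to reject H0.


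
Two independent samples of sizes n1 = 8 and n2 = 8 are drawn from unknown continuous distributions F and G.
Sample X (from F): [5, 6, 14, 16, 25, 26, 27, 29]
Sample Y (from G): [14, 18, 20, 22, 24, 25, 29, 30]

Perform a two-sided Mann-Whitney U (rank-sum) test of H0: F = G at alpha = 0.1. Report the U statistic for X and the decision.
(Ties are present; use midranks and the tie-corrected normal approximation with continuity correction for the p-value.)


Step 1: Combine and sort all 16 observations; assign midranks.
sorted (value, group): (5,X), (6,X), (14,X), (14,Y), (16,X), (18,Y), (20,Y), (22,Y), (24,Y), (25,X), (25,Y), (26,X), (27,X), (29,X), (29,Y), (30,Y)
ranks: 5->1, 6->2, 14->3.5, 14->3.5, 16->5, 18->6, 20->7, 22->8, 24->9, 25->10.5, 25->10.5, 26->12, 27->13, 29->14.5, 29->14.5, 30->16
Step 2: Rank sum for X: R1 = 1 + 2 + 3.5 + 5 + 10.5 + 12 + 13 + 14.5 = 61.5.
Step 3: U_X = R1 - n1(n1+1)/2 = 61.5 - 8*9/2 = 61.5 - 36 = 25.5.
       U_Y = n1*n2 - U_X = 64 - 25.5 = 38.5.
Step 4: Ties are present, so use the tie-corrected normal approximation (with continuity correction) for the p-value.
Step 5: p-value = 0.527700; compare to alpha = 0.1. fail to reject H0.

U_X = 25.5, p = 0.527700, fail to reject H0 at alpha = 0.1.


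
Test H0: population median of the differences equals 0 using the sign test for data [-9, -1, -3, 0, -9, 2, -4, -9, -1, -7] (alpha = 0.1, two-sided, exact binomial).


Step 1: Discard zero differences. Original n = 10; n_eff = number of nonzero differences = 9.
Nonzero differences (with sign): -9, -1, -3, -9, +2, -4, -9, -1, -7
Step 2: Count signs: positive = 1, negative = 8.
Step 3: Under H0: P(positive) = 0.5, so the number of positives S ~ Bin(9, 0.5).
Step 4: Two-sided exact p-value = sum of Bin(9,0.5) probabilities at or below the observed probability = 0.039062.
Step 5: alpha = 0.1. reject H0.

n_eff = 9, pos = 1, neg = 8, p = 0.039062, reject H0.


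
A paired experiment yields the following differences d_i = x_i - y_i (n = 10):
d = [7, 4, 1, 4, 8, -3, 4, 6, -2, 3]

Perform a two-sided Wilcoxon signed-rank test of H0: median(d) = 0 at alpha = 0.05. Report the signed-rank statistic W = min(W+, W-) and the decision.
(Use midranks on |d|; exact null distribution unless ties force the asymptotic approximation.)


Step 1: Drop any zero differences (none here) and take |d_i|.
|d| = [7, 4, 1, 4, 8, 3, 4, 6, 2, 3]
Step 2: Midrank |d_i| (ties get averaged ranks).
ranks: |7|->9, |4|->6, |1|->1, |4|->6, |8|->10, |3|->3.5, |4|->6, |6|->8, |2|->2, |3|->3.5
Step 3: Attach original signs; sum ranks with positive sign and with negative sign.
W+ = 9 + 6 + 1 + 6 + 10 + 6 + 8 + 3.5 = 49.5
W- = 3.5 + 2 = 5.5
(Check: W+ + W- = 55 should equal n(n+1)/2 = 55.)
Step 4: Test statistic W = min(W+, W-) = 5.5.
Step 5: Ties in |d|, so use the tie-corrected normal approximation.
        E[W] = n(n+1)/4 = 10*11/4 = 27.5.
        Tie groups: |d|=3 (t=2), |d|=4 (t=3); sum(t^3 - t) = 30.
        Var[W] = n(n+1)(2n+1)/24 - sum(t^3-t)/48 = 2310/24 - 30/48 = 95.625.
        z = (W - E[W]) / sqrt(Var[W]) = (5.5 - 27.5) / 9.7788 = -2.2498.
        Two-sided p = 2*Phi(z) = 0.024464.
Step 6: alpha = 0.05. reject H0.

W+ = 49.5, W- = 5.5, W = min = 5.5, p = 0.024464, reject H0.


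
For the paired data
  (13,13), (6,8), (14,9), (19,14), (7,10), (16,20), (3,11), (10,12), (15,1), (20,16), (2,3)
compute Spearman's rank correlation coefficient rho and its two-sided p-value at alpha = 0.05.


Step 1: Rank x and y separately (midranks; no ties here).
rank(x): 13->6, 6->3, 14->7, 19->10, 7->4, 16->9, 3->2, 10->5, 15->8, 20->11, 2->1
rank(y): 13->8, 8->3, 9->4, 14->9, 10->5, 20->11, 11->6, 12->7, 1->1, 16->10, 3->2
Step 2: d_i = R_x(i) - R_y(i); compute d_i^2.
  (6-8)^2=4, (3-3)^2=0, (7-4)^2=9, (10-9)^2=1, (4-5)^2=1, (9-11)^2=4, (2-6)^2=16, (5-7)^2=4, (8-1)^2=49, (11-10)^2=1, (1-2)^2=1
sum(d^2) = 90.
Step 3: rho = 1 - 6*90 / (11*(11^2 - 1)) = 1 - 540/1320 = 0.590909.
Step 4: Under H0, t = rho * sqrt((n-2)/(1-rho^2)) = 2.1974 ~ t(9).
Step 5: Two-sided p-value from the t-distribution with 9 df = 0.055576.
Step 6: alpha = 0.05. fail to reject H0.

rho = 0.5909, p = 0.055576, fail to reject H0 at alpha = 0.05.


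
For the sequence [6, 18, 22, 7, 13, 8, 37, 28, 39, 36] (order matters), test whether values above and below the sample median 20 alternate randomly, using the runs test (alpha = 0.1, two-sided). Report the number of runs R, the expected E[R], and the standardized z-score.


Step 1: Compute median = 20; label A = above, B = below.
Labels in order: BBABBBAAAA  (n_A = 5, n_B = 5)
Step 2: Count runs R = 4.
Step 3: Under H0 (random ordering), E[R] = 2*n_A*n_B/(n_A+n_B) + 1 = 2*5*5/10 + 1 = 6.0000.
        Var[R] = 2*n_A*n_B*(2*n_A*n_B - n_A - n_B) / ((n_A+n_B)^2 * (n_A+n_B-1)) = 2000/900 = 2.2222.
        SD[R] = 1.4907.
Step 4: Continuity-corrected z = (R + 0.5 - E[R]) / SD[R] = (4 + 0.5 - 6.0000) / 1.4907 = -1.0062.
Step 5: Two-sided p-value via normal approximation = 2*(1 - Phi(|z|)) = 0.314305.
Step 6: alpha = 0.1. fail to reject H0.

R = 4, z = -1.0062, p = 0.314305, fail to reject H0.


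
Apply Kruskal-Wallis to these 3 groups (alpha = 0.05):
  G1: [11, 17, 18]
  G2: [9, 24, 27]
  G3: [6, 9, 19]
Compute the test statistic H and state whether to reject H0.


Step 1: Combine all N = 9 observations and assign midranks.
sorted (value, group, rank): (6,G3,1), (9,G2,2.5), (9,G3,2.5), (11,G1,4), (17,G1,5), (18,G1,6), (19,G3,7), (24,G2,8), (27,G2,9)
Step 2: Sum ranks within each group.
R_1 = 15 (n_1 = 3)
R_2 = 19.5 (n_2 = 3)
R_3 = 10.5 (n_3 = 3)
Step 3: H = 12/(N(N+1)) * sum(R_i^2/n_i) - 3(N+1)
     = 12/(9*10) * (15^2/3 + 19.5^2/3 + 10.5^2/3) - 3*10
     = 0.133333 * 238.5 - 30
     = 1.800000.
Step 4: Ties present; correction factor C = 1 - 6/(9^3 - 9) = 0.991667. Corrected H = 1.800000 / 0.991667 = 1.815126.
Step 5: Under H0, H ~ chi^2(2); p-value = 0.403506.
Step 6: alpha = 0.05. fail to reject H0.

H = 1.8151, df = 2, p = 0.403506, fail to reject H0.


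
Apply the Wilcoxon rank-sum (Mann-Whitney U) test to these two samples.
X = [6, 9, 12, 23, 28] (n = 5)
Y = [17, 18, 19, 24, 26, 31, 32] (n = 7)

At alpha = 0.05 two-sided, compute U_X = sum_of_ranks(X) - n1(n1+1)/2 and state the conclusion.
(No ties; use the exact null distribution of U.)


Step 1: Combine and sort all 12 observations; assign midranks.
sorted (value, group): (6,X), (9,X), (12,X), (17,Y), (18,Y), (19,Y), (23,X), (24,Y), (26,Y), (28,X), (31,Y), (32,Y)
ranks: 6->1, 9->2, 12->3, 17->4, 18->5, 19->6, 23->7, 24->8, 26->9, 28->10, 31->11, 32->12
Step 2: Rank sum for X: R1 = 1 + 2 + 3 + 7 + 10 = 23.
Step 3: U_X = R1 - n1(n1+1)/2 = 23 - 5*6/2 = 23 - 15 = 8.
       U_Y = n1*n2 - U_X = 35 - 8 = 27.
Step 4: No ties, so the exact null distribution of U (based on enumerating the C(12,5) = 792 equally likely rank assignments) gives the two-sided p-value.
Step 5: p-value = 0.148990; compare to alpha = 0.05. fail to reject H0.

U_X = 8, p = 0.148990, fail to reject H0 at alpha = 0.05.


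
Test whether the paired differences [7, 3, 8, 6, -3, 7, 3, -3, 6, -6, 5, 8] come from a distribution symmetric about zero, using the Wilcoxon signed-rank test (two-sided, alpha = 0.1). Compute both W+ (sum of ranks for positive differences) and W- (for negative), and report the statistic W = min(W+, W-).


Step 1: Drop any zero differences (none here) and take |d_i|.
|d| = [7, 3, 8, 6, 3, 7, 3, 3, 6, 6, 5, 8]
Step 2: Midrank |d_i| (ties get averaged ranks).
ranks: |7|->9.5, |3|->2.5, |8|->11.5, |6|->7, |3|->2.5, |7|->9.5, |3|->2.5, |3|->2.5, |6|->7, |6|->7, |5|->5, |8|->11.5
Step 3: Attach original signs; sum ranks with positive sign and with negative sign.
W+ = 9.5 + 2.5 + 11.5 + 7 + 9.5 + 2.5 + 7 + 5 + 11.5 = 66
W- = 2.5 + 2.5 + 7 = 12
(Check: W+ + W- = 78 should equal n(n+1)/2 = 78.)
Step 4: Test statistic W = min(W+, W-) = 12.
Step 5: Ties in |d|, so use the tie-corrected normal approximation.
        E[W] = n(n+1)/4 = 12*13/4 = 39.
        Tie groups: |d|=3 (t=4), |d|=6 (t=3), |d|=7 (t=2), |d|=8 (t=2); sum(t^3 - t) = 96.
        Var[W] = n(n+1)(2n+1)/24 - sum(t^3-t)/48 = 3900/24 - 96/48 = 160.5.
        z = (W - E[W]) / sqrt(Var[W]) = (12 - 39) / 12.6689 = -2.1312.
        Two-sided p = 2*Phi(z) = 0.033072.
Step 6: alpha = 0.1. reject H0.

W+ = 66, W- = 12, W = min = 12, p = 0.033072, reject H0.


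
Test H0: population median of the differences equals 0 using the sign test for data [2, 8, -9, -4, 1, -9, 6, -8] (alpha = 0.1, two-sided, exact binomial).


Step 1: Discard zero differences. Original n = 8; n_eff = number of nonzero differences = 8.
Nonzero differences (with sign): +2, +8, -9, -4, +1, -9, +6, -8
Step 2: Count signs: positive = 4, negative = 4.
Step 3: Under H0: P(positive) = 0.5, so the number of positives S ~ Bin(8, 0.5).
Step 4: Two-sided exact p-value = sum of Bin(8,0.5) probabilities at or below the observed probability = 1.000000.
Step 5: alpha = 0.1. fail to reject H0.

n_eff = 8, pos = 4, neg = 4, p = 1.000000, fail to reject H0.


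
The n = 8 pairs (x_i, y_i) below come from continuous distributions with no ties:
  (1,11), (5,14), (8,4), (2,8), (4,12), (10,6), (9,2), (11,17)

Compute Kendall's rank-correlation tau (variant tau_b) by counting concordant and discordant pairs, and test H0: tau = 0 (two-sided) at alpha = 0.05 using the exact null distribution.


Step 1: Enumerate the 28 unordered pairs (i,j) with i<j and classify each by sign(x_j-x_i) * sign(y_j-y_i).
  (1,2):dx=+4,dy=+3->C; (1,3):dx=+7,dy=-7->D; (1,4):dx=+1,dy=-3->D; (1,5):dx=+3,dy=+1->C
  (1,6):dx=+9,dy=-5->D; (1,7):dx=+8,dy=-9->D; (1,8):dx=+10,dy=+6->C; (2,3):dx=+3,dy=-10->D
  (2,4):dx=-3,dy=-6->C; (2,5):dx=-1,dy=-2->C; (2,6):dx=+5,dy=-8->D; (2,7):dx=+4,dy=-12->D
  (2,8):dx=+6,dy=+3->C; (3,4):dx=-6,dy=+4->D; (3,5):dx=-4,dy=+8->D; (3,6):dx=+2,dy=+2->C
  (3,7):dx=+1,dy=-2->D; (3,8):dx=+3,dy=+13->C; (4,5):dx=+2,dy=+4->C; (4,6):dx=+8,dy=-2->D
  (4,7):dx=+7,dy=-6->D; (4,8):dx=+9,dy=+9->C; (5,6):dx=+6,dy=-6->D; (5,7):dx=+5,dy=-10->D
  (5,8):dx=+7,dy=+5->C; (6,7):dx=-1,dy=-4->C; (6,8):dx=+1,dy=+11->C; (7,8):dx=+2,dy=+15->C
Step 2: C = 14, D = 14, total pairs = 28.
Step 3: tau = (C - D)/(n(n-1)/2) = (14 - 14)/28 = 0.000000.
Step 4: Exact two-sided p-value (enumerate n! = 40320 permutations of y under H0): p = 1.000000.
Step 5: alpha = 0.05. fail to reject H0.

tau_b = 0.0000 (C=14, D=14), p = 1.000000, fail to reject H0.


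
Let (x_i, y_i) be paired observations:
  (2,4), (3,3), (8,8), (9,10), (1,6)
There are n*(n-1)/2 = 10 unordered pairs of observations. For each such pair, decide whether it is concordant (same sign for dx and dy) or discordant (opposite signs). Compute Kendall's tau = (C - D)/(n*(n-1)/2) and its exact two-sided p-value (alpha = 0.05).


Step 1: Enumerate the 10 unordered pairs (i,j) with i<j and classify each by sign(x_j-x_i) * sign(y_j-y_i).
  (1,2):dx=+1,dy=-1->D; (1,3):dx=+6,dy=+4->C; (1,4):dx=+7,dy=+6->C; (1,5):dx=-1,dy=+2->D
  (2,3):dx=+5,dy=+5->C; (2,4):dx=+6,dy=+7->C; (2,5):dx=-2,dy=+3->D; (3,4):dx=+1,dy=+2->C
  (3,5):dx=-7,dy=-2->C; (4,5):dx=-8,dy=-4->C
Step 2: C = 7, D = 3, total pairs = 10.
Step 3: tau = (C - D)/(n(n-1)/2) = (7 - 3)/10 = 0.400000.
Step 4: Exact two-sided p-value (enumerate n! = 120 permutations of y under H0): p = 0.483333.
Step 5: alpha = 0.05. fail to reject H0.

tau_b = 0.4000 (C=7, D=3), p = 0.483333, fail to reject H0.


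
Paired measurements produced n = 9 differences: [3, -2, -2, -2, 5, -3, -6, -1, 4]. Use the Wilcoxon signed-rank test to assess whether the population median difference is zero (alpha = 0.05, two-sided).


Step 1: Drop any zero differences (none here) and take |d_i|.
|d| = [3, 2, 2, 2, 5, 3, 6, 1, 4]
Step 2: Midrank |d_i| (ties get averaged ranks).
ranks: |3|->5.5, |2|->3, |2|->3, |2|->3, |5|->8, |3|->5.5, |6|->9, |1|->1, |4|->7
Step 3: Attach original signs; sum ranks with positive sign and with negative sign.
W+ = 5.5 + 8 + 7 = 20.5
W- = 3 + 3 + 3 + 5.5 + 9 + 1 = 24.5
(Check: W+ + W- = 45 should equal n(n+1)/2 = 45.)
Step 4: Test statistic W = min(W+, W-) = 20.5.
Step 5: Ties in |d|, so use the tie-corrected normal approximation.
        E[W] = n(n+1)/4 = 9*10/4 = 22.5.
        Tie groups: |d|=2 (t=3), |d|=3 (t=2); sum(t^3 - t) = 30.
        Var[W] = n(n+1)(2n+1)/24 - sum(t^3-t)/48 = 1710/24 - 30/48 = 70.625.
        z = (W - E[W]) / sqrt(Var[W]) = (20.5 - 22.5) / 8.4039 = -0.2380.
        Two-sided p = 2*Phi(z) = 0.811892.
Step 6: alpha = 0.05. fail to reject H0.

W+ = 20.5, W- = 24.5, W = min = 20.5, p = 0.811892, fail to reject H0.


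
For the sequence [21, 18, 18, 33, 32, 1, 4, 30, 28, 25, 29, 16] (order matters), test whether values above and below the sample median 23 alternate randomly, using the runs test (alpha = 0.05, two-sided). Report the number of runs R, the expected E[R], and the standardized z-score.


Step 1: Compute median = 23; label A = above, B = below.
Labels in order: BBBAABBAAAAB  (n_A = 6, n_B = 6)
Step 2: Count runs R = 5.
Step 3: Under H0 (random ordering), E[R] = 2*n_A*n_B/(n_A+n_B) + 1 = 2*6*6/12 + 1 = 7.0000.
        Var[R] = 2*n_A*n_B*(2*n_A*n_B - n_A - n_B) / ((n_A+n_B)^2 * (n_A+n_B-1)) = 4320/1584 = 2.7273.
        SD[R] = 1.6514.
Step 4: Continuity-corrected z = (R + 0.5 - E[R]) / SD[R] = (5 + 0.5 - 7.0000) / 1.6514 = -0.9083.
Step 5: Two-sided p-value via normal approximation = 2*(1 - Phi(|z|)) = 0.363722.
Step 6: alpha = 0.05. fail to reject H0.

R = 5, z = -0.9083, p = 0.363722, fail to reject H0.
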